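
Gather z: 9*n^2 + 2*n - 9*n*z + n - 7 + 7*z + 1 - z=9*n^2 + 3*n + z*(6 - 9*n) - 6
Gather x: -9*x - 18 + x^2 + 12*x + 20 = x^2 + 3*x + 2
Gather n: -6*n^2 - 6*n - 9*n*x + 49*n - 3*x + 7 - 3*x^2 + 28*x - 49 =-6*n^2 + n*(43 - 9*x) - 3*x^2 + 25*x - 42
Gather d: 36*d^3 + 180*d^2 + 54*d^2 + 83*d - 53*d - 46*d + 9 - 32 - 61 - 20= 36*d^3 + 234*d^2 - 16*d - 104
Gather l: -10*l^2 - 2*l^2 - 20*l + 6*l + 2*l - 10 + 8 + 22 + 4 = -12*l^2 - 12*l + 24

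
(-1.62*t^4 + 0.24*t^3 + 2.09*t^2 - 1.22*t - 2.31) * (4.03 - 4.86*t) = 7.8732*t^5 - 7.695*t^4 - 9.1902*t^3 + 14.3519*t^2 + 6.31*t - 9.3093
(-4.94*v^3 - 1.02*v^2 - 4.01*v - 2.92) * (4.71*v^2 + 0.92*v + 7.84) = -23.2674*v^5 - 9.349*v^4 - 58.5551*v^3 - 25.4392*v^2 - 34.1248*v - 22.8928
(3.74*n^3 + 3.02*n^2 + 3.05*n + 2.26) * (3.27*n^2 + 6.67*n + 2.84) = 12.2298*n^5 + 34.8212*n^4 + 40.7385*n^3 + 36.3105*n^2 + 23.7362*n + 6.4184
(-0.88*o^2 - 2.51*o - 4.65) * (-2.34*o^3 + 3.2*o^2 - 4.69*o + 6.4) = 2.0592*o^5 + 3.0574*o^4 + 6.9762*o^3 - 8.7401*o^2 + 5.7445*o - 29.76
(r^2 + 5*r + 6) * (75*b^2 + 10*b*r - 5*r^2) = 75*b^2*r^2 + 375*b^2*r + 450*b^2 + 10*b*r^3 + 50*b*r^2 + 60*b*r - 5*r^4 - 25*r^3 - 30*r^2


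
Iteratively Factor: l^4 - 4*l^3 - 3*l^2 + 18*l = (l - 3)*(l^3 - l^2 - 6*l) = l*(l - 3)*(l^2 - l - 6) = l*(l - 3)*(l + 2)*(l - 3)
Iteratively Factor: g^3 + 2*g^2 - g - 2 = (g + 2)*(g^2 - 1) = (g - 1)*(g + 2)*(g + 1)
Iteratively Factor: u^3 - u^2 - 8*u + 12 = (u + 3)*(u^2 - 4*u + 4) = (u - 2)*(u + 3)*(u - 2)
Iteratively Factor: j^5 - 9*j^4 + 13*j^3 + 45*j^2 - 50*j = (j - 5)*(j^4 - 4*j^3 - 7*j^2 + 10*j) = (j - 5)*(j - 1)*(j^3 - 3*j^2 - 10*j) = (j - 5)^2*(j - 1)*(j^2 + 2*j) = j*(j - 5)^2*(j - 1)*(j + 2)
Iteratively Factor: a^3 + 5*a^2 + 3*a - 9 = (a + 3)*(a^2 + 2*a - 3) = (a + 3)^2*(a - 1)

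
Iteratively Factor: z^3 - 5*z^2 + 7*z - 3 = (z - 1)*(z^2 - 4*z + 3) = (z - 1)^2*(z - 3)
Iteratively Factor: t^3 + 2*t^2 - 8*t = (t + 4)*(t^2 - 2*t) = (t - 2)*(t + 4)*(t)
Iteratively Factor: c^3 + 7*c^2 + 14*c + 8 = (c + 1)*(c^2 + 6*c + 8) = (c + 1)*(c + 2)*(c + 4)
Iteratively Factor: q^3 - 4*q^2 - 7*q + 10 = (q + 2)*(q^2 - 6*q + 5) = (q - 5)*(q + 2)*(q - 1)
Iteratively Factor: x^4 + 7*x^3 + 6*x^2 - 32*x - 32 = (x - 2)*(x^3 + 9*x^2 + 24*x + 16) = (x - 2)*(x + 4)*(x^2 + 5*x + 4) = (x - 2)*(x + 1)*(x + 4)*(x + 4)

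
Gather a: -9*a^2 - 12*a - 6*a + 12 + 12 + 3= -9*a^2 - 18*a + 27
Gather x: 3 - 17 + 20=6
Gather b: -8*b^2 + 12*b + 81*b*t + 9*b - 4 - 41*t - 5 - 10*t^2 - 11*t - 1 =-8*b^2 + b*(81*t + 21) - 10*t^2 - 52*t - 10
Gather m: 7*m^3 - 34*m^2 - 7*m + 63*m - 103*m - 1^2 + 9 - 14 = 7*m^3 - 34*m^2 - 47*m - 6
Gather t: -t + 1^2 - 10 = -t - 9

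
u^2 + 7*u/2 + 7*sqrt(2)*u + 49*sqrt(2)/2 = (u + 7/2)*(u + 7*sqrt(2))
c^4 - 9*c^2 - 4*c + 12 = (c - 3)*(c - 1)*(c + 2)^2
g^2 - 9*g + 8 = (g - 8)*(g - 1)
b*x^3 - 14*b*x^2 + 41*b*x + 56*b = (x - 8)*(x - 7)*(b*x + b)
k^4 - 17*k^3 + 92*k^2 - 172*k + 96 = (k - 8)*(k - 6)*(k - 2)*(k - 1)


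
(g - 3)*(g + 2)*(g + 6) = g^3 + 5*g^2 - 12*g - 36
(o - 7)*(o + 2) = o^2 - 5*o - 14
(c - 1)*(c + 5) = c^2 + 4*c - 5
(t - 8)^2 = t^2 - 16*t + 64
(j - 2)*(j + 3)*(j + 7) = j^3 + 8*j^2 + j - 42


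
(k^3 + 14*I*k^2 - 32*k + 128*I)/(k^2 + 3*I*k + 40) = (k^2 + 6*I*k + 16)/(k - 5*I)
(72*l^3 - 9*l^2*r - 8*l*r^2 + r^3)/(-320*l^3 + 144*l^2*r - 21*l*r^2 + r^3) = (-9*l^2 + r^2)/(40*l^2 - 13*l*r + r^2)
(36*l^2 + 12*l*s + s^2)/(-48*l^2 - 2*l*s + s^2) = (6*l + s)/(-8*l + s)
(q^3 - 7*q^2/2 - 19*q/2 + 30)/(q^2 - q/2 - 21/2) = (2*q^2 - 13*q + 20)/(2*q - 7)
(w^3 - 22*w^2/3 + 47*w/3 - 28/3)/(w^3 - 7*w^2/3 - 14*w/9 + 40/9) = 3*(3*w^3 - 22*w^2 + 47*w - 28)/(9*w^3 - 21*w^2 - 14*w + 40)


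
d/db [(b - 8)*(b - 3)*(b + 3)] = 3*b^2 - 16*b - 9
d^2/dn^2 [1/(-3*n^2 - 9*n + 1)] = 6*(3*n^2 + 9*n - 3*(2*n + 3)^2 - 1)/(3*n^2 + 9*n - 1)^3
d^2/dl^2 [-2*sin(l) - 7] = 2*sin(l)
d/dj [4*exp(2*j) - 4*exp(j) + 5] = (8*exp(j) - 4)*exp(j)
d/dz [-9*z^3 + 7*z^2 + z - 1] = -27*z^2 + 14*z + 1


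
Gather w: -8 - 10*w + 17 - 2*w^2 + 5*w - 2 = -2*w^2 - 5*w + 7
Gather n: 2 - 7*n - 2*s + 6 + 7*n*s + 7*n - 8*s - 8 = 7*n*s - 10*s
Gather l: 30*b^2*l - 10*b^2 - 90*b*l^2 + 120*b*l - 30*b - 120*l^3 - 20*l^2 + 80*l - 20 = -10*b^2 - 30*b - 120*l^3 + l^2*(-90*b - 20) + l*(30*b^2 + 120*b + 80) - 20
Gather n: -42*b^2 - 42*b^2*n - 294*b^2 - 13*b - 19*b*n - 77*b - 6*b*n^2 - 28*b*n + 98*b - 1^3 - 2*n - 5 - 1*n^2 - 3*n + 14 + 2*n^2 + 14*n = -336*b^2 + 8*b + n^2*(1 - 6*b) + n*(-42*b^2 - 47*b + 9) + 8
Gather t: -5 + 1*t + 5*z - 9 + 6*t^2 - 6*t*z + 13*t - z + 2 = 6*t^2 + t*(14 - 6*z) + 4*z - 12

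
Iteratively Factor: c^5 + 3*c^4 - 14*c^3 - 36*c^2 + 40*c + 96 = (c + 2)*(c^4 + c^3 - 16*c^2 - 4*c + 48) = (c + 2)*(c + 4)*(c^3 - 3*c^2 - 4*c + 12) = (c - 2)*(c + 2)*(c + 4)*(c^2 - c - 6) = (c - 3)*(c - 2)*(c + 2)*(c + 4)*(c + 2)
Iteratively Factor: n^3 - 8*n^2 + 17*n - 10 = (n - 5)*(n^2 - 3*n + 2) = (n - 5)*(n - 1)*(n - 2)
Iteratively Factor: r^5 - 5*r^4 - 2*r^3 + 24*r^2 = (r)*(r^4 - 5*r^3 - 2*r^2 + 24*r) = r*(r - 4)*(r^3 - r^2 - 6*r) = r*(r - 4)*(r - 3)*(r^2 + 2*r) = r*(r - 4)*(r - 3)*(r + 2)*(r)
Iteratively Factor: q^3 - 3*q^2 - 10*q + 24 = (q + 3)*(q^2 - 6*q + 8) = (q - 4)*(q + 3)*(q - 2)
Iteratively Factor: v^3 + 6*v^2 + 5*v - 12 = (v + 3)*(v^2 + 3*v - 4) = (v - 1)*(v + 3)*(v + 4)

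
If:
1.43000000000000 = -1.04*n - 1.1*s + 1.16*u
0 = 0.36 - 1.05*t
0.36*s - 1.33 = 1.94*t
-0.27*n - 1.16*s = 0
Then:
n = -23.81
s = 5.54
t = 0.34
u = -14.86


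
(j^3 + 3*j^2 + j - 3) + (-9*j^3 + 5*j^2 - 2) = -8*j^3 + 8*j^2 + j - 5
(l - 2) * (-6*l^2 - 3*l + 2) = -6*l^3 + 9*l^2 + 8*l - 4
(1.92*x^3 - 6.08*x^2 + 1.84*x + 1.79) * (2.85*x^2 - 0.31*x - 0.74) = 5.472*x^5 - 17.9232*x^4 + 5.708*x^3 + 9.0303*x^2 - 1.9165*x - 1.3246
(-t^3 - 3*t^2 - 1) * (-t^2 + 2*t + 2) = t^5 + t^4 - 8*t^3 - 5*t^2 - 2*t - 2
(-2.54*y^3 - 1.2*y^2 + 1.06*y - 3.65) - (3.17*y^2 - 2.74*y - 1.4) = -2.54*y^3 - 4.37*y^2 + 3.8*y - 2.25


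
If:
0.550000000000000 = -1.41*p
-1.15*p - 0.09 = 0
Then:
No Solution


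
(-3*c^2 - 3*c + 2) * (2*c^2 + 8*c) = -6*c^4 - 30*c^3 - 20*c^2 + 16*c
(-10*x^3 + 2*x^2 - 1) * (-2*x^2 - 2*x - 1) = 20*x^5 + 16*x^4 + 6*x^3 + 2*x + 1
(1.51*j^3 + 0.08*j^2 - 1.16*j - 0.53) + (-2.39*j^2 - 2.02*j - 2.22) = 1.51*j^3 - 2.31*j^2 - 3.18*j - 2.75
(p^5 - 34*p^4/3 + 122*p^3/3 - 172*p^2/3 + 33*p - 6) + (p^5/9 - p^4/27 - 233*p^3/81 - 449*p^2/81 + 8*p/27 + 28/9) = 10*p^5/9 - 307*p^4/27 + 3061*p^3/81 - 5093*p^2/81 + 899*p/27 - 26/9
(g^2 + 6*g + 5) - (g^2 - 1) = 6*g + 6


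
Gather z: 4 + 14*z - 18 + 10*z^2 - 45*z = 10*z^2 - 31*z - 14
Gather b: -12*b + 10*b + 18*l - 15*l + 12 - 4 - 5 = -2*b + 3*l + 3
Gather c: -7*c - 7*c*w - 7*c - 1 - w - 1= c*(-7*w - 14) - w - 2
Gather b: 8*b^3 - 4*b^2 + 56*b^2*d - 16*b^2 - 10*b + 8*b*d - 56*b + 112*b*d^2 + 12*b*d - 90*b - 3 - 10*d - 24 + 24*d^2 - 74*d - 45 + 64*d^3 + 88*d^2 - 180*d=8*b^3 + b^2*(56*d - 20) + b*(112*d^2 + 20*d - 156) + 64*d^3 + 112*d^2 - 264*d - 72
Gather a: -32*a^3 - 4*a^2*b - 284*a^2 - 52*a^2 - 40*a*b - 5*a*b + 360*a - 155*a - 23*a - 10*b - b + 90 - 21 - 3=-32*a^3 + a^2*(-4*b - 336) + a*(182 - 45*b) - 11*b + 66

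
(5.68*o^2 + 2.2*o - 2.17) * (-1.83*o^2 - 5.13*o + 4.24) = -10.3944*o^4 - 33.1644*o^3 + 16.7683*o^2 + 20.4601*o - 9.2008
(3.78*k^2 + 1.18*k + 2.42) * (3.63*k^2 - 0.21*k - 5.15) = 13.7214*k^4 + 3.4896*k^3 - 10.9302*k^2 - 6.5852*k - 12.463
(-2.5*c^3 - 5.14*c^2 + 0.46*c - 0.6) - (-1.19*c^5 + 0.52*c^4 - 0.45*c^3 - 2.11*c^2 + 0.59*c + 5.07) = 1.19*c^5 - 0.52*c^4 - 2.05*c^3 - 3.03*c^2 - 0.13*c - 5.67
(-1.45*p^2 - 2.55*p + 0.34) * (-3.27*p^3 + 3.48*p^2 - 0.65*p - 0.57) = 4.7415*p^5 + 3.2925*p^4 - 9.0433*p^3 + 3.6672*p^2 + 1.2325*p - 0.1938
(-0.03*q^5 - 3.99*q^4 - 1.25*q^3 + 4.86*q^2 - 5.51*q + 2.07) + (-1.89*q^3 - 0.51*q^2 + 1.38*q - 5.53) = -0.03*q^5 - 3.99*q^4 - 3.14*q^3 + 4.35*q^2 - 4.13*q - 3.46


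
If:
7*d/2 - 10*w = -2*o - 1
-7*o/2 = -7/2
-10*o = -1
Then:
No Solution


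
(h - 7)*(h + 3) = h^2 - 4*h - 21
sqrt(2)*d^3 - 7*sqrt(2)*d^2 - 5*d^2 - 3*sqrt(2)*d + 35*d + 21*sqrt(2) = (d - 7)*(d - 3*sqrt(2))*(sqrt(2)*d + 1)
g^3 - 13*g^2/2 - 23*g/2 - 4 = (g - 8)*(g + 1/2)*(g + 1)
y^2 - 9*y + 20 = (y - 5)*(y - 4)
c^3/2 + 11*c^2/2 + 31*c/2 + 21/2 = (c/2 + 1/2)*(c + 3)*(c + 7)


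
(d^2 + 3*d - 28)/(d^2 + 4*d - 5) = (d^2 + 3*d - 28)/(d^2 + 4*d - 5)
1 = 1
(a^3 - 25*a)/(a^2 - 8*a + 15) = a*(a + 5)/(a - 3)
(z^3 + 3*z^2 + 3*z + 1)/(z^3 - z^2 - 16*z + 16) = (z^3 + 3*z^2 + 3*z + 1)/(z^3 - z^2 - 16*z + 16)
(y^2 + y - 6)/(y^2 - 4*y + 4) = (y + 3)/(y - 2)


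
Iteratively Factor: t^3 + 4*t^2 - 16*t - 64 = (t - 4)*(t^2 + 8*t + 16) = (t - 4)*(t + 4)*(t + 4)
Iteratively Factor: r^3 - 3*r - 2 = (r + 1)*(r^2 - r - 2) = (r - 2)*(r + 1)*(r + 1)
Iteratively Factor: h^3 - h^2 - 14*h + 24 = (h - 2)*(h^2 + h - 12) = (h - 2)*(h + 4)*(h - 3)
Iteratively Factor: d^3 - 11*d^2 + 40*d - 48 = (d - 4)*(d^2 - 7*d + 12) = (d - 4)*(d - 3)*(d - 4)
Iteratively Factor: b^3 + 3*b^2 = (b + 3)*(b^2) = b*(b + 3)*(b)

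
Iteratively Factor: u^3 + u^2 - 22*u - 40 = (u + 4)*(u^2 - 3*u - 10) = (u - 5)*(u + 4)*(u + 2)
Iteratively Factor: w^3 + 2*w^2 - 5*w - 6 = (w - 2)*(w^2 + 4*w + 3) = (w - 2)*(w + 1)*(w + 3)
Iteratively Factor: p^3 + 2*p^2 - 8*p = (p)*(p^2 + 2*p - 8) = p*(p - 2)*(p + 4)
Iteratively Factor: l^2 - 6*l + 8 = (l - 4)*(l - 2)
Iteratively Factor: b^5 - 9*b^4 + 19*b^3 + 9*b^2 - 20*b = (b - 4)*(b^4 - 5*b^3 - b^2 + 5*b) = (b - 5)*(b - 4)*(b^3 - b) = (b - 5)*(b - 4)*(b - 1)*(b^2 + b) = b*(b - 5)*(b - 4)*(b - 1)*(b + 1)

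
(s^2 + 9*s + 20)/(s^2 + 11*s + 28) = (s + 5)/(s + 7)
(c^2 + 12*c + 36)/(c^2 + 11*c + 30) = (c + 6)/(c + 5)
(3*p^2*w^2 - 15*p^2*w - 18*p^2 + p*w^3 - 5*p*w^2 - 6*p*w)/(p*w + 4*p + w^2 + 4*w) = p*(3*p*w^2 - 15*p*w - 18*p + w^3 - 5*w^2 - 6*w)/(p*w + 4*p + w^2 + 4*w)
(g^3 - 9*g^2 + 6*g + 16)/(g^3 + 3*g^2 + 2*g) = (g^2 - 10*g + 16)/(g*(g + 2))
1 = 1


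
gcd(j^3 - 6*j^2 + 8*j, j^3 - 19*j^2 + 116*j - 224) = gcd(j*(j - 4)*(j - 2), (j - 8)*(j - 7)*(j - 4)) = j - 4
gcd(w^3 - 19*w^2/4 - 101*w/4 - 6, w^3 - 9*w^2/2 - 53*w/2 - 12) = w^2 - 5*w - 24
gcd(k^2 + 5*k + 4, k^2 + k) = k + 1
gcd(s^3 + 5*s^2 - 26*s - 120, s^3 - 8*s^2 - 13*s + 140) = s^2 - s - 20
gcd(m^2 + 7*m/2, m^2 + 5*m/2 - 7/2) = m + 7/2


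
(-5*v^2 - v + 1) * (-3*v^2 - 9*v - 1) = 15*v^4 + 48*v^3 + 11*v^2 - 8*v - 1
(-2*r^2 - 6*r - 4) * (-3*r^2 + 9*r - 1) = 6*r^4 - 40*r^2 - 30*r + 4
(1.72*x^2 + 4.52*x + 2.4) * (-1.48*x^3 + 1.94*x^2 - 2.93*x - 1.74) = -2.5456*x^5 - 3.3528*x^4 + 0.177199999999999*x^3 - 11.5804*x^2 - 14.8968*x - 4.176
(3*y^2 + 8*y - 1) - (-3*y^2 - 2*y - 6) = 6*y^2 + 10*y + 5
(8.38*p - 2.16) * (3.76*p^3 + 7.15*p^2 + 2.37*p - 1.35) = 31.5088*p^4 + 51.7954*p^3 + 4.4166*p^2 - 16.4322*p + 2.916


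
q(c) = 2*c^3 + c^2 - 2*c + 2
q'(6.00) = 226.00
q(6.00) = 458.00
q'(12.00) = 886.00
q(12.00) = 3578.00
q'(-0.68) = -0.59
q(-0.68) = 3.19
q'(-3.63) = 69.80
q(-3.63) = -73.23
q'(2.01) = 26.26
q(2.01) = 18.26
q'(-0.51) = -1.46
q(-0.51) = 3.01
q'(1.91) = 23.71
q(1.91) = 15.76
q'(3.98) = 101.00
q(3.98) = 135.97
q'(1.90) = 23.46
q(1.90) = 15.53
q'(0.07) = -1.83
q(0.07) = 1.87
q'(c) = 6*c^2 + 2*c - 2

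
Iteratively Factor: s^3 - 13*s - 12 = (s + 1)*(s^2 - s - 12) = (s - 4)*(s + 1)*(s + 3)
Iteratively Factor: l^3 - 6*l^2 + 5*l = (l - 5)*(l^2 - l) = (l - 5)*(l - 1)*(l)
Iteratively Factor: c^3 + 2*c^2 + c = (c + 1)*(c^2 + c) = c*(c + 1)*(c + 1)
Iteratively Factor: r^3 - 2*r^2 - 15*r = (r)*(r^2 - 2*r - 15) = r*(r + 3)*(r - 5)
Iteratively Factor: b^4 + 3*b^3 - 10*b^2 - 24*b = (b + 4)*(b^3 - b^2 - 6*b) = (b + 2)*(b + 4)*(b^2 - 3*b) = (b - 3)*(b + 2)*(b + 4)*(b)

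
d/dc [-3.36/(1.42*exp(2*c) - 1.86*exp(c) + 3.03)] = (9.5424*exp(c) - 6.2496)*exp(c)/(1.42*exp(2*c) - 1.86*exp(c) + 3.03)^2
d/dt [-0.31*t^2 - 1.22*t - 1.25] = -0.62*t - 1.22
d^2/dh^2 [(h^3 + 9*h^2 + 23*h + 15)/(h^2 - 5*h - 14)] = 2*(107*h^3 + 633*h^2 + 1329*h + 739)/(h^6 - 15*h^5 + 33*h^4 + 295*h^3 - 462*h^2 - 2940*h - 2744)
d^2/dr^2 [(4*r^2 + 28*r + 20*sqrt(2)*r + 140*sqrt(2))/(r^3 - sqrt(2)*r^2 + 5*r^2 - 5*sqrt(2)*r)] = 8*(r^6 + 21*r^5 + 15*sqrt(2)*r^5 + 75*r^4 + 279*sqrt(2)*r^4 - 431*r^3 + 1525*sqrt(2)*r^3 - 3150*r^2 + 2835*sqrt(2)*r^2 - 5250*r + 1050*sqrt(2)*r + 1750*sqrt(2))/(r^3*(r^6 - 3*sqrt(2)*r^5 + 15*r^5 - 45*sqrt(2)*r^4 + 81*r^4 - 227*sqrt(2)*r^3 + 215*r^3 - 405*sqrt(2)*r^2 + 450*r^2 - 150*sqrt(2)*r + 750*r - 250*sqrt(2)))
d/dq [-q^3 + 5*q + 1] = 5 - 3*q^2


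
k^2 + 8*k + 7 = (k + 1)*(k + 7)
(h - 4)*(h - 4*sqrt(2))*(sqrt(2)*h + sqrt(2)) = sqrt(2)*h^3 - 8*h^2 - 3*sqrt(2)*h^2 - 4*sqrt(2)*h + 24*h + 32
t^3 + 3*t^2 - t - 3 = (t - 1)*(t + 1)*(t + 3)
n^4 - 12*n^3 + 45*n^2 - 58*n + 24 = (n - 6)*(n - 4)*(n - 1)^2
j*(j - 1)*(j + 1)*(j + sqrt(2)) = j^4 + sqrt(2)*j^3 - j^2 - sqrt(2)*j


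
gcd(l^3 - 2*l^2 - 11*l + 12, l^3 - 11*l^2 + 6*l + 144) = l + 3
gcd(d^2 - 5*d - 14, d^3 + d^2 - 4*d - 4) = d + 2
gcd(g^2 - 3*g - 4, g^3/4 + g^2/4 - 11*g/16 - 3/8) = 1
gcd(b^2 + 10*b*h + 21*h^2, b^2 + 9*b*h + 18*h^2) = b + 3*h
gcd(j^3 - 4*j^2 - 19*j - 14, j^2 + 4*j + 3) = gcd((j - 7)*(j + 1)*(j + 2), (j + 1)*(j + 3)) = j + 1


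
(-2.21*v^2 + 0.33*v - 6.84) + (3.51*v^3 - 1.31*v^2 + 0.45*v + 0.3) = 3.51*v^3 - 3.52*v^2 + 0.78*v - 6.54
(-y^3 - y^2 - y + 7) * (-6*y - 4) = 6*y^4 + 10*y^3 + 10*y^2 - 38*y - 28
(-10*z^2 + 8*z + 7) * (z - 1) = -10*z^3 + 18*z^2 - z - 7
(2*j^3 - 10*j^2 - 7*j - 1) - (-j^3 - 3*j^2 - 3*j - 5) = 3*j^3 - 7*j^2 - 4*j + 4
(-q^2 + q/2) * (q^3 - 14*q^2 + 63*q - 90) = -q^5 + 29*q^4/2 - 70*q^3 + 243*q^2/2 - 45*q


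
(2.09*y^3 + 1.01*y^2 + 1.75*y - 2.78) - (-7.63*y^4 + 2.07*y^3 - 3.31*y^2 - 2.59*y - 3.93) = 7.63*y^4 + 0.02*y^3 + 4.32*y^2 + 4.34*y + 1.15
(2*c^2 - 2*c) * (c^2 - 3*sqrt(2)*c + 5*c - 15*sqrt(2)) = 2*c^4 - 6*sqrt(2)*c^3 + 8*c^3 - 24*sqrt(2)*c^2 - 10*c^2 + 30*sqrt(2)*c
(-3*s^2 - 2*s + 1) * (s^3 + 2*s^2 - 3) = -3*s^5 - 8*s^4 - 3*s^3 + 11*s^2 + 6*s - 3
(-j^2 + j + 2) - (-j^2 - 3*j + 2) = 4*j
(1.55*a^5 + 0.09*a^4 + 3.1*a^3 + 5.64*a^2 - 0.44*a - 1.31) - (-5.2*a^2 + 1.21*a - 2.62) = 1.55*a^5 + 0.09*a^4 + 3.1*a^3 + 10.84*a^2 - 1.65*a + 1.31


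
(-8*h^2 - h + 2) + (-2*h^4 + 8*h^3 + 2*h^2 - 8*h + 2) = -2*h^4 + 8*h^3 - 6*h^2 - 9*h + 4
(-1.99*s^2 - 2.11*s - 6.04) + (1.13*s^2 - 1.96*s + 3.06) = -0.86*s^2 - 4.07*s - 2.98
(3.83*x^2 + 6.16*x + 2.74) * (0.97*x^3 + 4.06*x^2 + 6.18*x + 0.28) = 3.7151*x^5 + 21.525*x^4 + 51.3368*x^3 + 50.2656*x^2 + 18.658*x + 0.7672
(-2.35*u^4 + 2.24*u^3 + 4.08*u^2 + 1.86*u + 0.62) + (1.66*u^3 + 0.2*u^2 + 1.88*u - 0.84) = -2.35*u^4 + 3.9*u^3 + 4.28*u^2 + 3.74*u - 0.22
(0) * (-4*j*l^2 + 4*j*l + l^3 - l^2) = 0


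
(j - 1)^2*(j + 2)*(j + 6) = j^4 + 6*j^3 - 3*j^2 - 16*j + 12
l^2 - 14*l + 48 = (l - 8)*(l - 6)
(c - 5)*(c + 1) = c^2 - 4*c - 5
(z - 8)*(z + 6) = z^2 - 2*z - 48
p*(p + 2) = p^2 + 2*p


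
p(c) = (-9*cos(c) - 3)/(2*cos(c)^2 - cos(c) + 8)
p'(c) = (4*sin(c)*cos(c) - sin(c))*(-9*cos(c) - 3)/(2*cos(c)^2 - cos(c) + 8)^2 + 9*sin(c)/(2*cos(c)^2 - cos(c) + 8)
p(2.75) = 0.50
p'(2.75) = 0.24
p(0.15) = -1.33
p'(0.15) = 0.08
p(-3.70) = 0.45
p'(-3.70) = 0.36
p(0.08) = -1.33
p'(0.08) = 0.04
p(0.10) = -1.33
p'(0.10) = 0.06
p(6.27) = -1.33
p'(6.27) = -0.01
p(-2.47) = 0.40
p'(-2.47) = -0.46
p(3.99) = 0.31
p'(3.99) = -0.62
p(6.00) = -1.31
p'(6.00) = -0.17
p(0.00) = -1.33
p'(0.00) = 0.00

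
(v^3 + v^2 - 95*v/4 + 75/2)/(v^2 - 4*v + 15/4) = (2*v^2 + 7*v - 30)/(2*v - 3)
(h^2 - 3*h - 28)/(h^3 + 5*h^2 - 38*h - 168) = (h - 7)/(h^2 + h - 42)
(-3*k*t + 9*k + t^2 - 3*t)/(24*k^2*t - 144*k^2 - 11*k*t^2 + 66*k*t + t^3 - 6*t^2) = (t - 3)/(-8*k*t + 48*k + t^2 - 6*t)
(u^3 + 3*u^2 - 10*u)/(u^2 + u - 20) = u*(u - 2)/(u - 4)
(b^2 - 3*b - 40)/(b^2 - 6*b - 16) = (b + 5)/(b + 2)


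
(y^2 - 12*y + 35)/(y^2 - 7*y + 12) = (y^2 - 12*y + 35)/(y^2 - 7*y + 12)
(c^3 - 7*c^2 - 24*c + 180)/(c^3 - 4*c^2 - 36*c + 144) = (c^2 - c - 30)/(c^2 + 2*c - 24)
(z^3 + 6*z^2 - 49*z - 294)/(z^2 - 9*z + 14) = (z^2 + 13*z + 42)/(z - 2)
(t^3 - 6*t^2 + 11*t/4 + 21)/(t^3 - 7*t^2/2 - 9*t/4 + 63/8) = 2*(t - 4)/(2*t - 3)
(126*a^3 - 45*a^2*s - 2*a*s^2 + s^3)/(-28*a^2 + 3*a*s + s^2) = (18*a^2 - 9*a*s + s^2)/(-4*a + s)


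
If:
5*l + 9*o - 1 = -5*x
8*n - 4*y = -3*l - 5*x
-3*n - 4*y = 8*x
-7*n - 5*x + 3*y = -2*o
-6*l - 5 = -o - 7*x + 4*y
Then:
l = 1324/2649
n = -2824/2649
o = -533/883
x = 2084/2649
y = -2050/2649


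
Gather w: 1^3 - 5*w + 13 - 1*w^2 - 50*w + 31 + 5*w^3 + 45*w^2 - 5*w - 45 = 5*w^3 + 44*w^2 - 60*w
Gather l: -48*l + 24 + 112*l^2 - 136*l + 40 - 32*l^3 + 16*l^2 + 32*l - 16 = -32*l^3 + 128*l^2 - 152*l + 48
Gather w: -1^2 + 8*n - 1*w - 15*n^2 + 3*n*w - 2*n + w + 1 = -15*n^2 + 3*n*w + 6*n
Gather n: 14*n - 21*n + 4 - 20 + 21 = 5 - 7*n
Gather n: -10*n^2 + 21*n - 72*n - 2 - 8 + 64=-10*n^2 - 51*n + 54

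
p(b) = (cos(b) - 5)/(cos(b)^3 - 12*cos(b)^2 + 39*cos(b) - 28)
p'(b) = (cos(b) - 5)*(3*sin(b)*cos(b)^2 - 24*sin(b)*cos(b) + 39*sin(b))/(cos(b)^3 - 12*cos(b)^2 + 39*cos(b) - 28)^2 - sin(b)/(cos(b)^3 - 12*cos(b)^2 + 39*cos(b) - 28)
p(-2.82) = 0.08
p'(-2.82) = 0.02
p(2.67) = 0.08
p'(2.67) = -0.03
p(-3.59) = 0.08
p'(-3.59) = -0.02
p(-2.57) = 0.08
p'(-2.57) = 0.03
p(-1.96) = 0.12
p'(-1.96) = 0.10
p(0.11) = 36.71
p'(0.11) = -667.83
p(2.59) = 0.08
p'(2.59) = -0.03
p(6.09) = 11.89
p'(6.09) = 123.29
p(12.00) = 1.37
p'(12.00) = 4.88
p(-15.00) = 0.09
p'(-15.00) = 0.04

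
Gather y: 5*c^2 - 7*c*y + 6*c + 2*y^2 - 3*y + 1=5*c^2 + 6*c + 2*y^2 + y*(-7*c - 3) + 1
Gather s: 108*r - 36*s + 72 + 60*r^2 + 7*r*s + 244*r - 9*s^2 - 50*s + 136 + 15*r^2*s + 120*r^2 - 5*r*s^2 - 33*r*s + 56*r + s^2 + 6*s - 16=180*r^2 + 408*r + s^2*(-5*r - 8) + s*(15*r^2 - 26*r - 80) + 192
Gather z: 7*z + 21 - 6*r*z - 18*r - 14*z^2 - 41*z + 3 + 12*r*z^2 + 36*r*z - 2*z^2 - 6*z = -18*r + z^2*(12*r - 16) + z*(30*r - 40) + 24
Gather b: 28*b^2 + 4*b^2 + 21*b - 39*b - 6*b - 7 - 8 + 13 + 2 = 32*b^2 - 24*b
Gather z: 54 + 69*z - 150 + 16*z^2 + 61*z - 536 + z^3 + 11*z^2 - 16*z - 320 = z^3 + 27*z^2 + 114*z - 952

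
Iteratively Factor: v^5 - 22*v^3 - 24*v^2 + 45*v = (v - 5)*(v^4 + 5*v^3 + 3*v^2 - 9*v) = (v - 5)*(v - 1)*(v^3 + 6*v^2 + 9*v) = (v - 5)*(v - 1)*(v + 3)*(v^2 + 3*v) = v*(v - 5)*(v - 1)*(v + 3)*(v + 3)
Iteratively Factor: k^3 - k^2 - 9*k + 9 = (k + 3)*(k^2 - 4*k + 3) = (k - 3)*(k + 3)*(k - 1)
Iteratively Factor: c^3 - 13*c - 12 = (c + 3)*(c^2 - 3*c - 4) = (c - 4)*(c + 3)*(c + 1)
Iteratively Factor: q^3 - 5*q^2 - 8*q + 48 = (q + 3)*(q^2 - 8*q + 16) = (q - 4)*(q + 3)*(q - 4)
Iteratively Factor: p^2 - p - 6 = (p + 2)*(p - 3)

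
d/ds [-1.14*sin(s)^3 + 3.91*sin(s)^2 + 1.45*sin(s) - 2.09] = (-3.42*sin(s)^2 + 7.82*sin(s) + 1.45)*cos(s)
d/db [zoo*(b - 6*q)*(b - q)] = zoo*(b + q)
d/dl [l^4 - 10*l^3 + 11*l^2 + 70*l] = 4*l^3 - 30*l^2 + 22*l + 70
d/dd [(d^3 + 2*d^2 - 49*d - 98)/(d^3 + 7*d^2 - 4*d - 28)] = 5/(d^2 - 4*d + 4)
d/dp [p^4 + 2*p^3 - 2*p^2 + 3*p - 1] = 4*p^3 + 6*p^2 - 4*p + 3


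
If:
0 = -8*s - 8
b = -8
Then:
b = -8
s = -1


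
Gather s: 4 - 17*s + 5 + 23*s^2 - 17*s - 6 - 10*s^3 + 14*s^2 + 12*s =-10*s^3 + 37*s^2 - 22*s + 3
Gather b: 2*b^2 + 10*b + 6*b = 2*b^2 + 16*b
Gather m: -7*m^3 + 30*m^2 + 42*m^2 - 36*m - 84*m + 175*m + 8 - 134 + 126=-7*m^3 + 72*m^2 + 55*m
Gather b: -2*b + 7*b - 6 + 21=5*b + 15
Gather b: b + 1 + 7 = b + 8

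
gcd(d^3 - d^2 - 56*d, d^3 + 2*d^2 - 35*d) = d^2 + 7*d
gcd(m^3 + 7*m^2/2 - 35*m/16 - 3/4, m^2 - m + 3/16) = m - 3/4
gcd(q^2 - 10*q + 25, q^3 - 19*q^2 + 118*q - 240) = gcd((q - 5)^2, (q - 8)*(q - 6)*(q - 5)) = q - 5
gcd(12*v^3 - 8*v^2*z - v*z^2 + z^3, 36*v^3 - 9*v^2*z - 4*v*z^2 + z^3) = 3*v + z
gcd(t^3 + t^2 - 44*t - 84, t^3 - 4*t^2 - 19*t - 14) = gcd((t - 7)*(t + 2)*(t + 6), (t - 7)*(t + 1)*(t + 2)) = t^2 - 5*t - 14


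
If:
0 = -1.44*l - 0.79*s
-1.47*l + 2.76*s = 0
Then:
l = 0.00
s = 0.00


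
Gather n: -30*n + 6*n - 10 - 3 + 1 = -24*n - 12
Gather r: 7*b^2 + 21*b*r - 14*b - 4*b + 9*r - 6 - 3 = 7*b^2 - 18*b + r*(21*b + 9) - 9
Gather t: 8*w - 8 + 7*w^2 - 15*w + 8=7*w^2 - 7*w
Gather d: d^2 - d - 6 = d^2 - d - 6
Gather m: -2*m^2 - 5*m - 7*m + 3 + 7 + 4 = -2*m^2 - 12*m + 14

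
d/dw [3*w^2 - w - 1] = 6*w - 1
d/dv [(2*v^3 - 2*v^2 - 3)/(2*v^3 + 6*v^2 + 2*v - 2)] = (8*v^4 + 4*v^3 + v^2 + 22*v + 3)/(2*(v^6 + 6*v^5 + 11*v^4 + 4*v^3 - 5*v^2 - 2*v + 1))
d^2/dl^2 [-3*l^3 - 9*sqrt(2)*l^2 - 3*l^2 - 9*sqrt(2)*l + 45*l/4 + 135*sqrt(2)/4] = -18*l - 18*sqrt(2) - 6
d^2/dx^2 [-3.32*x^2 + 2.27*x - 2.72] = -6.64000000000000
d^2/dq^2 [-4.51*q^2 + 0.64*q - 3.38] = -9.02000000000000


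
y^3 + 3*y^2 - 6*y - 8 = (y - 2)*(y + 1)*(y + 4)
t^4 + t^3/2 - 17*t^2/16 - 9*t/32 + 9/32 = (t - 3/4)*(t - 1/2)*(t + 3/4)*(t + 1)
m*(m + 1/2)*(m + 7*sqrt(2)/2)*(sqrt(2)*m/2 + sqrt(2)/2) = sqrt(2)*m^4/2 + 3*sqrt(2)*m^3/4 + 7*m^3/2 + sqrt(2)*m^2/4 + 21*m^2/4 + 7*m/4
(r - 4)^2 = r^2 - 8*r + 16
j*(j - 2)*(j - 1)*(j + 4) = j^4 + j^3 - 10*j^2 + 8*j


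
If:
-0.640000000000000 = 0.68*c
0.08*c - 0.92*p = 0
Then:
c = -0.94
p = -0.08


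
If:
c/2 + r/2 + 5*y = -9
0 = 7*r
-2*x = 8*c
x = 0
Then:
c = 0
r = 0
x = 0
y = -9/5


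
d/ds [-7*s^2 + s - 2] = 1 - 14*s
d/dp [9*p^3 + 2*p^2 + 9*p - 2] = 27*p^2 + 4*p + 9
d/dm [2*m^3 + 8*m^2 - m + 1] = 6*m^2 + 16*m - 1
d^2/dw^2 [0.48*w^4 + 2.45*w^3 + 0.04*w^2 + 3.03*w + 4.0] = 5.76*w^2 + 14.7*w + 0.08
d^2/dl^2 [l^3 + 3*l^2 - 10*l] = 6*l + 6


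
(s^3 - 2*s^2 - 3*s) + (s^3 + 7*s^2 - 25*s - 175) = 2*s^3 + 5*s^2 - 28*s - 175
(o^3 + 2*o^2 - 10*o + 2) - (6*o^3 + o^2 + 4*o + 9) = -5*o^3 + o^2 - 14*o - 7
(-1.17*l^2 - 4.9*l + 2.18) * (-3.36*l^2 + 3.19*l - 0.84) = 3.9312*l^4 + 12.7317*l^3 - 21.973*l^2 + 11.0702*l - 1.8312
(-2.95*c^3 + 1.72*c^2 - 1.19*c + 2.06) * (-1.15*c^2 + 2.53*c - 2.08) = 3.3925*c^5 - 9.4415*c^4 + 11.8561*c^3 - 8.9573*c^2 + 7.687*c - 4.2848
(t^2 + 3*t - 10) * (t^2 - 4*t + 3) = t^4 - t^3 - 19*t^2 + 49*t - 30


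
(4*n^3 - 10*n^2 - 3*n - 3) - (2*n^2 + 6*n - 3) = 4*n^3 - 12*n^2 - 9*n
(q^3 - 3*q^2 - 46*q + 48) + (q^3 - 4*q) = 2*q^3 - 3*q^2 - 50*q + 48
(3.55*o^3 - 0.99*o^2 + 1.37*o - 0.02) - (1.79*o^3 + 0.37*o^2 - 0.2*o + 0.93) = 1.76*o^3 - 1.36*o^2 + 1.57*o - 0.95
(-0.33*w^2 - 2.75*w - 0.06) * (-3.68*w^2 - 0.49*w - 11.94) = 1.2144*w^4 + 10.2817*w^3 + 5.5085*w^2 + 32.8644*w + 0.7164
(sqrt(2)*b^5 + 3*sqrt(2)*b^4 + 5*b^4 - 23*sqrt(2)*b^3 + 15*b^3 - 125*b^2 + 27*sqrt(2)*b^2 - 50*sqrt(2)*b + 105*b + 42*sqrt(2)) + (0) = sqrt(2)*b^5 + 3*sqrt(2)*b^4 + 5*b^4 - 23*sqrt(2)*b^3 + 15*b^3 - 125*b^2 + 27*sqrt(2)*b^2 - 50*sqrt(2)*b + 105*b + 42*sqrt(2)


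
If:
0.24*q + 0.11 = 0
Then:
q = -0.46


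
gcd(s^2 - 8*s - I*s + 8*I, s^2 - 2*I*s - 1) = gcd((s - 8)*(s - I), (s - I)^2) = s - I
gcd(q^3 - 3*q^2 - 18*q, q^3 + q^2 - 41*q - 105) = q + 3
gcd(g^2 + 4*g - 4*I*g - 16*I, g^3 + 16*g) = g - 4*I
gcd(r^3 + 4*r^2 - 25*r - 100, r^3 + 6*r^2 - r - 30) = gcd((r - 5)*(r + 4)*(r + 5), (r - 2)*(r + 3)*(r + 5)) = r + 5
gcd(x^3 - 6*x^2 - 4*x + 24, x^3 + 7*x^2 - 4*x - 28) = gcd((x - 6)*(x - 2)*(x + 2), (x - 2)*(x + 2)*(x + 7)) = x^2 - 4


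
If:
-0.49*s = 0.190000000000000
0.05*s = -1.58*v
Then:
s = -0.39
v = 0.01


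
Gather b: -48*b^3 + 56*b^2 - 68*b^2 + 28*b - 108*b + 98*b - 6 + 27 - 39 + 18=-48*b^3 - 12*b^2 + 18*b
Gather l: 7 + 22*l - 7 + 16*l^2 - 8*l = 16*l^2 + 14*l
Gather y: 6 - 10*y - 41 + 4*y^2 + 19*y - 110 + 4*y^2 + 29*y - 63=8*y^2 + 38*y - 208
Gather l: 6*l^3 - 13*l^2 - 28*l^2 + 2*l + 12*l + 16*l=6*l^3 - 41*l^2 + 30*l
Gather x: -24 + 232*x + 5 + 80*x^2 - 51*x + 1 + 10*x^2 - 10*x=90*x^2 + 171*x - 18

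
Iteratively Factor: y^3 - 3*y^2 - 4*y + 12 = (y + 2)*(y^2 - 5*y + 6) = (y - 3)*(y + 2)*(y - 2)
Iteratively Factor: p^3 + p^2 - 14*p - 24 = (p + 3)*(p^2 - 2*p - 8) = (p - 4)*(p + 3)*(p + 2)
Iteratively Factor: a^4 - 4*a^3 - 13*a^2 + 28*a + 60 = (a - 5)*(a^3 + a^2 - 8*a - 12) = (a - 5)*(a + 2)*(a^2 - a - 6) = (a - 5)*(a + 2)^2*(a - 3)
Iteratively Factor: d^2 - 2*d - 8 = (d + 2)*(d - 4)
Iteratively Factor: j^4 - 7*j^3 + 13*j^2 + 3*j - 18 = (j - 3)*(j^3 - 4*j^2 + j + 6) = (j - 3)^2*(j^2 - j - 2) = (j - 3)^2*(j - 2)*(j + 1)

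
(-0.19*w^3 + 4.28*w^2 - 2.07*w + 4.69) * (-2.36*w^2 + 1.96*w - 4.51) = 0.4484*w^5 - 10.4732*w^4 + 14.1309*w^3 - 34.4284*w^2 + 18.5281*w - 21.1519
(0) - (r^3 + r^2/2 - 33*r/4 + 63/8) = -r^3 - r^2/2 + 33*r/4 - 63/8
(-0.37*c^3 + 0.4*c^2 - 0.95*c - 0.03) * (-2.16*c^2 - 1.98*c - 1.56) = 0.7992*c^5 - 0.1314*c^4 + 1.8372*c^3 + 1.3218*c^2 + 1.5414*c + 0.0468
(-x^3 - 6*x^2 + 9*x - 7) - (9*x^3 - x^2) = -10*x^3 - 5*x^2 + 9*x - 7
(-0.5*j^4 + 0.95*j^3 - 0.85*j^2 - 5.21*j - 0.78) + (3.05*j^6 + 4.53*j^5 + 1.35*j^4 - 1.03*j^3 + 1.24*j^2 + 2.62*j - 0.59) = 3.05*j^6 + 4.53*j^5 + 0.85*j^4 - 0.0800000000000001*j^3 + 0.39*j^2 - 2.59*j - 1.37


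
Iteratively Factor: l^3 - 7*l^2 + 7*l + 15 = (l - 3)*(l^2 - 4*l - 5) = (l - 5)*(l - 3)*(l + 1)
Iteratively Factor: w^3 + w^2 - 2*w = (w - 1)*(w^2 + 2*w) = (w - 1)*(w + 2)*(w)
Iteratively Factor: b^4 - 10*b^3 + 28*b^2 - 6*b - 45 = (b - 5)*(b^3 - 5*b^2 + 3*b + 9) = (b - 5)*(b - 3)*(b^2 - 2*b - 3) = (b - 5)*(b - 3)*(b + 1)*(b - 3)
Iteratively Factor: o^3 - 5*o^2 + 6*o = (o - 3)*(o^2 - 2*o) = o*(o - 3)*(o - 2)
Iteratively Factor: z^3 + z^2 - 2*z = (z)*(z^2 + z - 2) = z*(z + 2)*(z - 1)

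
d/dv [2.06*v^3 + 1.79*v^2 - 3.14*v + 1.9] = 6.18*v^2 + 3.58*v - 3.14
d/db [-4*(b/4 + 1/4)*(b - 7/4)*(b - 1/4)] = -3*b^2 + 2*b + 25/16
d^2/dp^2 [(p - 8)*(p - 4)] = 2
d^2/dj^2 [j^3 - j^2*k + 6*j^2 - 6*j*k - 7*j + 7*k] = 6*j - 2*k + 12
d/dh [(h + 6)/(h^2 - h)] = (-h^2 - 12*h + 6)/(h^2*(h^2 - 2*h + 1))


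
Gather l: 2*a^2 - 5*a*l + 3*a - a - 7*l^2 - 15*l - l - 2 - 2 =2*a^2 + 2*a - 7*l^2 + l*(-5*a - 16) - 4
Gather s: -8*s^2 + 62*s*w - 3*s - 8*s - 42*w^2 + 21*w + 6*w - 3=-8*s^2 + s*(62*w - 11) - 42*w^2 + 27*w - 3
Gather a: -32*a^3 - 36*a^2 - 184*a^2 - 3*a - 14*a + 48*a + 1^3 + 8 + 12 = -32*a^3 - 220*a^2 + 31*a + 21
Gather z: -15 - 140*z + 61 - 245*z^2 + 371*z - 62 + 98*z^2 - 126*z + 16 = -147*z^2 + 105*z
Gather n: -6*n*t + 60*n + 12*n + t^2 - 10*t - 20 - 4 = n*(72 - 6*t) + t^2 - 10*t - 24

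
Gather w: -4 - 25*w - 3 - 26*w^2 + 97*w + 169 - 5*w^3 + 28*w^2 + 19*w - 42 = -5*w^3 + 2*w^2 + 91*w + 120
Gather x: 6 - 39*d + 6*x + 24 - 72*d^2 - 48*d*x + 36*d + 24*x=-72*d^2 - 3*d + x*(30 - 48*d) + 30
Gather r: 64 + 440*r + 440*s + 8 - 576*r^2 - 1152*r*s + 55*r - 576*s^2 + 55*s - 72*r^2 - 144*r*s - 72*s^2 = -648*r^2 + r*(495 - 1296*s) - 648*s^2 + 495*s + 72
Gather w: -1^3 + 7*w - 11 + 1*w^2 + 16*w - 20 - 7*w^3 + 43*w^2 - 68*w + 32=-7*w^3 + 44*w^2 - 45*w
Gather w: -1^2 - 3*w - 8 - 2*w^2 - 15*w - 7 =-2*w^2 - 18*w - 16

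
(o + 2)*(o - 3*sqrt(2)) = o^2 - 3*sqrt(2)*o + 2*o - 6*sqrt(2)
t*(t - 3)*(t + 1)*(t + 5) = t^4 + 3*t^3 - 13*t^2 - 15*t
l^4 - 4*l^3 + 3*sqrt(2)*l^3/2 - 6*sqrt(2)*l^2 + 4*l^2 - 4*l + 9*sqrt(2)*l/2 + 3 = (l - 3)*(l - 1)*(l + sqrt(2)/2)*(l + sqrt(2))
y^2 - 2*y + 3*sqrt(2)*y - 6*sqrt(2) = (y - 2)*(y + 3*sqrt(2))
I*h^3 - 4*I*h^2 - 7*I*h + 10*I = (h - 5)*(h + 2)*(I*h - I)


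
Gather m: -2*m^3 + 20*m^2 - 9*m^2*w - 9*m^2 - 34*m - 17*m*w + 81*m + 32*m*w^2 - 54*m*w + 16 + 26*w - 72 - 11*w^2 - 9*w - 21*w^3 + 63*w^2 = -2*m^3 + m^2*(11 - 9*w) + m*(32*w^2 - 71*w + 47) - 21*w^3 + 52*w^2 + 17*w - 56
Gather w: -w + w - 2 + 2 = 0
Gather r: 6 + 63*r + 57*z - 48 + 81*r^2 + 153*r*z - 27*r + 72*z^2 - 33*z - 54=81*r^2 + r*(153*z + 36) + 72*z^2 + 24*z - 96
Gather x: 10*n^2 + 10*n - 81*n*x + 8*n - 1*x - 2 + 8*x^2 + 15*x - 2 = 10*n^2 + 18*n + 8*x^2 + x*(14 - 81*n) - 4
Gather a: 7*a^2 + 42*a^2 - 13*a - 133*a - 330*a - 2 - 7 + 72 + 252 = 49*a^2 - 476*a + 315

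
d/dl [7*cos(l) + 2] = -7*sin(l)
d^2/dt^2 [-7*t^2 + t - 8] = -14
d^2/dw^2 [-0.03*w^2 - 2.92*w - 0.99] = -0.0600000000000000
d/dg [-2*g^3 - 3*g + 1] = -6*g^2 - 3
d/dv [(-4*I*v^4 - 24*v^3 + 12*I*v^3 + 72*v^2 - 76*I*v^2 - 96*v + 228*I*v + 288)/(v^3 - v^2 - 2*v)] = (-4*I*v^6 + 8*I*v^5 + v^4*(-48 + 88*I) + v^3*(288 - 504*I) + v^2*(-1104 + 380*I) + 576*v + 576)/(v^6 - 2*v^5 - 3*v^4 + 4*v^3 + 4*v^2)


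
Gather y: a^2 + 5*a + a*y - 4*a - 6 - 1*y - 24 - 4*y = a^2 + a + y*(a - 5) - 30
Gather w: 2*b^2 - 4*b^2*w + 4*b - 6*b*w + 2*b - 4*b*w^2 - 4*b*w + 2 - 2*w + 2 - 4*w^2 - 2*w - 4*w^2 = 2*b^2 + 6*b + w^2*(-4*b - 8) + w*(-4*b^2 - 10*b - 4) + 4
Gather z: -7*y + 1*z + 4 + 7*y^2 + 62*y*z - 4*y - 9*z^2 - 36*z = 7*y^2 - 11*y - 9*z^2 + z*(62*y - 35) + 4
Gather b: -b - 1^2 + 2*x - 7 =-b + 2*x - 8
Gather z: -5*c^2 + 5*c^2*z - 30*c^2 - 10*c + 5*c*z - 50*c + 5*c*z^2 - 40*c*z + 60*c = -35*c^2 + 5*c*z^2 + z*(5*c^2 - 35*c)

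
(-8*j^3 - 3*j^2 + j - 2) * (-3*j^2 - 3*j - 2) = 24*j^5 + 33*j^4 + 22*j^3 + 9*j^2 + 4*j + 4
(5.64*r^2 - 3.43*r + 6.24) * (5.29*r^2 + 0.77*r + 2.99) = 29.8356*r^4 - 13.8019*r^3 + 47.2321*r^2 - 5.4509*r + 18.6576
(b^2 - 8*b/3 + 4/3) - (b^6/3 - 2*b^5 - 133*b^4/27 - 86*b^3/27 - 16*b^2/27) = -b^6/3 + 2*b^5 + 133*b^4/27 + 86*b^3/27 + 43*b^2/27 - 8*b/3 + 4/3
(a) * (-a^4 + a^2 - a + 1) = -a^5 + a^3 - a^2 + a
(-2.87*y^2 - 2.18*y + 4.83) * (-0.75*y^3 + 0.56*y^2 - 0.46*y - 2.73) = 2.1525*y^5 + 0.0278*y^4 - 3.5231*y^3 + 11.5427*y^2 + 3.7296*y - 13.1859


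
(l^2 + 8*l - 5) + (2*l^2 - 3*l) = 3*l^2 + 5*l - 5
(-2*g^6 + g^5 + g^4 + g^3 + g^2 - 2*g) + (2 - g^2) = -2*g^6 + g^5 + g^4 + g^3 - 2*g + 2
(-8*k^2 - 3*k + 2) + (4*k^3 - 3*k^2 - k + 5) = 4*k^3 - 11*k^2 - 4*k + 7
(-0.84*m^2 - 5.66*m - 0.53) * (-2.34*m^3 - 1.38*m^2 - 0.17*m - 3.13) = 1.9656*m^5 + 14.4036*m^4 + 9.1938*m^3 + 4.3228*m^2 + 17.8059*m + 1.6589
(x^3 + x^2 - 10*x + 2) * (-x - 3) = -x^4 - 4*x^3 + 7*x^2 + 28*x - 6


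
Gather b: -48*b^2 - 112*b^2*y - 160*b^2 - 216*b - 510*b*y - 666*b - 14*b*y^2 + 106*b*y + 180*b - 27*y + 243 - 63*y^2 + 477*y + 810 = b^2*(-112*y - 208) + b*(-14*y^2 - 404*y - 702) - 63*y^2 + 450*y + 1053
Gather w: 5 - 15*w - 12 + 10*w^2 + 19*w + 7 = 10*w^2 + 4*w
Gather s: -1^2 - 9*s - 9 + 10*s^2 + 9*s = 10*s^2 - 10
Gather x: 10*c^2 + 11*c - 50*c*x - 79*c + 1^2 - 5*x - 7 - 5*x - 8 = 10*c^2 - 68*c + x*(-50*c - 10) - 14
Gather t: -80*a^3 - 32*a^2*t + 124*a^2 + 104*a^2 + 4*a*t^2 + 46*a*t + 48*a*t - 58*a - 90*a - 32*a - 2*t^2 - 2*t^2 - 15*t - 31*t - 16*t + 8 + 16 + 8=-80*a^3 + 228*a^2 - 180*a + t^2*(4*a - 4) + t*(-32*a^2 + 94*a - 62) + 32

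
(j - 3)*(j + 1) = j^2 - 2*j - 3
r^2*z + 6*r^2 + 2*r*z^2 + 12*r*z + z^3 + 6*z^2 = (r + z)^2*(z + 6)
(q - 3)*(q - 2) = q^2 - 5*q + 6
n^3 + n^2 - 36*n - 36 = (n - 6)*(n + 1)*(n + 6)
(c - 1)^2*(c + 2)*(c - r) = c^4 - c^3*r - 3*c^2 + 3*c*r + 2*c - 2*r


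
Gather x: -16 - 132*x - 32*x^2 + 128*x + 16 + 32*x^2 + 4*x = 0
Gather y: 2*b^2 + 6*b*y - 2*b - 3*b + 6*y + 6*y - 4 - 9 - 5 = 2*b^2 - 5*b + y*(6*b + 12) - 18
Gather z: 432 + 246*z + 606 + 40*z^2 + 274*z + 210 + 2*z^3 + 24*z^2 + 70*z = 2*z^3 + 64*z^2 + 590*z + 1248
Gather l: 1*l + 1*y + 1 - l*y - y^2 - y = l*(1 - y) - y^2 + 1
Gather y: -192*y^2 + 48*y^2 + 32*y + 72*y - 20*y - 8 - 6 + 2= -144*y^2 + 84*y - 12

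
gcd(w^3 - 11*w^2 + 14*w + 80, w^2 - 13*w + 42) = 1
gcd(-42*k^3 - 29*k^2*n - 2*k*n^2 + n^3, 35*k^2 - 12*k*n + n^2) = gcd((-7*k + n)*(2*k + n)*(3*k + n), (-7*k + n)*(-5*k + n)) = 7*k - n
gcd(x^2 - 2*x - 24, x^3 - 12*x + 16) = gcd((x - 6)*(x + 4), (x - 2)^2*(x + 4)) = x + 4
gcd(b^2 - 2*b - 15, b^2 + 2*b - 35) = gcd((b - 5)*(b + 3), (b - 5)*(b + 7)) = b - 5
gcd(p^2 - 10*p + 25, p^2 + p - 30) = p - 5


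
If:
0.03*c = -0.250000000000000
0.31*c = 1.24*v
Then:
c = -8.33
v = -2.08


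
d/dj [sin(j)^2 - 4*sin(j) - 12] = 2*(sin(j) - 2)*cos(j)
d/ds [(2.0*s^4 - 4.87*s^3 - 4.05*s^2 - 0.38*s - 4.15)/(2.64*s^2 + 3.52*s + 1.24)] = (10.56*s^5 + 8.2632*s^4 - 24.3648*s^3 - 31.3692*s^2 + 11.868*s + 14.1368)/(6.9696*s^4 + 18.5856*s^3 + 18.9376*s^2 + 8.7296*s + 1.5376)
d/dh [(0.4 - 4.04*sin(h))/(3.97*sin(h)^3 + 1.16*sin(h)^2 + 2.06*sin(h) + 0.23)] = (32.0776*sin(h)^3 - 0.0776000000000003*sin(h)^2 - 0.928*sin(h) - 1.7532)*cos(h)/(15.7609*sin(h)^6 + 9.2104*sin(h)^5 + 17.702*sin(h)^4 + 6.6054*sin(h)^3 + 4.7772*sin(h)^2 + 0.9476*sin(h) + 0.0529)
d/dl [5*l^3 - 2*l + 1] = 15*l^2 - 2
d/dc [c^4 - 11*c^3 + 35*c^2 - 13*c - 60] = 4*c^3 - 33*c^2 + 70*c - 13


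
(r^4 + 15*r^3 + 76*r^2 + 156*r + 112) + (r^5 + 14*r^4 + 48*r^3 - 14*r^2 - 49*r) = r^5 + 15*r^4 + 63*r^3 + 62*r^2 + 107*r + 112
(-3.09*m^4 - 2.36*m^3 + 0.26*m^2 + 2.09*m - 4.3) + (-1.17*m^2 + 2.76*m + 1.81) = -3.09*m^4 - 2.36*m^3 - 0.91*m^2 + 4.85*m - 2.49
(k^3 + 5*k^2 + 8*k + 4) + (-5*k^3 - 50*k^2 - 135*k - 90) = -4*k^3 - 45*k^2 - 127*k - 86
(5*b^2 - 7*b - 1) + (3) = 5*b^2 - 7*b + 2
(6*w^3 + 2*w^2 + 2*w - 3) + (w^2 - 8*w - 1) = 6*w^3 + 3*w^2 - 6*w - 4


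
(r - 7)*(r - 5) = r^2 - 12*r + 35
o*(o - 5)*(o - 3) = o^3 - 8*o^2 + 15*o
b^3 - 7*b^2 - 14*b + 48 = (b - 8)*(b - 2)*(b + 3)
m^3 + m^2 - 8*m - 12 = (m - 3)*(m + 2)^2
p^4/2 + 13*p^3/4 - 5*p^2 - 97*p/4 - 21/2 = (p/2 + 1)*(p - 3)*(p + 1/2)*(p + 7)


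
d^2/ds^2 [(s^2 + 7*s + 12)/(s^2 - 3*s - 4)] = 4*(5*s^3 + 24*s^2 - 12*s + 44)/(s^6 - 9*s^5 + 15*s^4 + 45*s^3 - 60*s^2 - 144*s - 64)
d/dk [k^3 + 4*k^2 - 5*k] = 3*k^2 + 8*k - 5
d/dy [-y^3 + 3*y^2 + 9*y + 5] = -3*y^2 + 6*y + 9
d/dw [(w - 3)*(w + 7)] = 2*w + 4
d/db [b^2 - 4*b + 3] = 2*b - 4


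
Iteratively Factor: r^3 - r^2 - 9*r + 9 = (r - 1)*(r^2 - 9) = (r - 1)*(r + 3)*(r - 3)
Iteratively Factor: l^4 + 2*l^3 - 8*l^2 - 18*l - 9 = (l - 3)*(l^3 + 5*l^2 + 7*l + 3) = (l - 3)*(l + 1)*(l^2 + 4*l + 3) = (l - 3)*(l + 1)*(l + 3)*(l + 1)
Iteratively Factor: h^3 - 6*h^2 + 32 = (h - 4)*(h^2 - 2*h - 8) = (h - 4)^2*(h + 2)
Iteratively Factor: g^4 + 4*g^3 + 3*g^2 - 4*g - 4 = (g + 1)*(g^3 + 3*g^2 - 4) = (g + 1)*(g + 2)*(g^2 + g - 2) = (g + 1)*(g + 2)^2*(g - 1)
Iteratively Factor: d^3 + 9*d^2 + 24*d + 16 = (d + 1)*(d^2 + 8*d + 16) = (d + 1)*(d + 4)*(d + 4)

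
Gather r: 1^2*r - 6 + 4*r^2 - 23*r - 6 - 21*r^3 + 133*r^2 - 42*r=-21*r^3 + 137*r^2 - 64*r - 12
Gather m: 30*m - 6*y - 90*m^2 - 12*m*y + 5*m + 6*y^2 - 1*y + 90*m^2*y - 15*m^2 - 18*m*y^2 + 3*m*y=m^2*(90*y - 105) + m*(-18*y^2 - 9*y + 35) + 6*y^2 - 7*y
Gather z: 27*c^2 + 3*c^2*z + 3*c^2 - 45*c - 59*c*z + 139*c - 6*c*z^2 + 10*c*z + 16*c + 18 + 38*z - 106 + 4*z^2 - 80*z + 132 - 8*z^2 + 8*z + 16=30*c^2 + 110*c + z^2*(-6*c - 4) + z*(3*c^2 - 49*c - 34) + 60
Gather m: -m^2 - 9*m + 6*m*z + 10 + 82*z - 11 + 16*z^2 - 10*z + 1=-m^2 + m*(6*z - 9) + 16*z^2 + 72*z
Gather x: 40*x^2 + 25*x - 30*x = 40*x^2 - 5*x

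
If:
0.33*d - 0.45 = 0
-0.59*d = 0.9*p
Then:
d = 1.36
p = -0.89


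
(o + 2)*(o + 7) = o^2 + 9*o + 14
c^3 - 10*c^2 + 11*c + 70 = (c - 7)*(c - 5)*(c + 2)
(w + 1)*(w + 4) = w^2 + 5*w + 4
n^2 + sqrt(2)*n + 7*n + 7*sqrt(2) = (n + 7)*(n + sqrt(2))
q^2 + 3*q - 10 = (q - 2)*(q + 5)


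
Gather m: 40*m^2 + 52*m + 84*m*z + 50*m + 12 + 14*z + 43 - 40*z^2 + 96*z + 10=40*m^2 + m*(84*z + 102) - 40*z^2 + 110*z + 65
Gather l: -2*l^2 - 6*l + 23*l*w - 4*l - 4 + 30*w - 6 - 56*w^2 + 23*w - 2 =-2*l^2 + l*(23*w - 10) - 56*w^2 + 53*w - 12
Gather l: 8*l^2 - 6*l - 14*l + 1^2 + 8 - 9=8*l^2 - 20*l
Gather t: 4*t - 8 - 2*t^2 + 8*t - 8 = -2*t^2 + 12*t - 16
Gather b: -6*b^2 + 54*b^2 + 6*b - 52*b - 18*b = 48*b^2 - 64*b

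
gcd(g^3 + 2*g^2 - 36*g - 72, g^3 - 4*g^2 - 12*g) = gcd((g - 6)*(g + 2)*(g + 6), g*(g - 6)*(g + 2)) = g^2 - 4*g - 12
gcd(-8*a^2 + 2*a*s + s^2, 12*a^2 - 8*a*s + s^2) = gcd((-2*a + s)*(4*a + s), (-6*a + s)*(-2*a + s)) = -2*a + s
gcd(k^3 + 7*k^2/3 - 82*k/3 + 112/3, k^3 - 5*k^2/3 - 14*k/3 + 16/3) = k - 8/3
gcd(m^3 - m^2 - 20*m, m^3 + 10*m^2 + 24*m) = m^2 + 4*m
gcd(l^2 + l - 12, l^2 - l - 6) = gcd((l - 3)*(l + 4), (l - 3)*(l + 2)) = l - 3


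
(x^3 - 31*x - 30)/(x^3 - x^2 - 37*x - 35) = (x - 6)/(x - 7)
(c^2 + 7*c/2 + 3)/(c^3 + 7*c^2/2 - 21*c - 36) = (c + 2)/(c^2 + 2*c - 24)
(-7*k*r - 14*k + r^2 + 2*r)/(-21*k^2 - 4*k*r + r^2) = (r + 2)/(3*k + r)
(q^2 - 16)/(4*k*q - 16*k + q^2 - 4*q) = (q + 4)/(4*k + q)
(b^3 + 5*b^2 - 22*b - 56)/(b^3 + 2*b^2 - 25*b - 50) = (b^2 + 3*b - 28)/(b^2 - 25)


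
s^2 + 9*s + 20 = (s + 4)*(s + 5)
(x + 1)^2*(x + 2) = x^3 + 4*x^2 + 5*x + 2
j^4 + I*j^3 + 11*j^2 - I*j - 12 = (j - 1)*(j + 1)*(j - 3*I)*(j + 4*I)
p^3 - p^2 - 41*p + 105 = (p - 5)*(p - 3)*(p + 7)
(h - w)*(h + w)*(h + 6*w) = h^3 + 6*h^2*w - h*w^2 - 6*w^3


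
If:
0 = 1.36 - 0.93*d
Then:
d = 1.46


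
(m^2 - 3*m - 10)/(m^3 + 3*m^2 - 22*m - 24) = (m^2 - 3*m - 10)/(m^3 + 3*m^2 - 22*m - 24)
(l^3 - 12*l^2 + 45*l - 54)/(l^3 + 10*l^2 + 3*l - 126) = (l^2 - 9*l + 18)/(l^2 + 13*l + 42)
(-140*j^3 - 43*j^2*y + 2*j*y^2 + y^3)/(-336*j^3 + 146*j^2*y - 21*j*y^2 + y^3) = (20*j^2 + 9*j*y + y^2)/(48*j^2 - 14*j*y + y^2)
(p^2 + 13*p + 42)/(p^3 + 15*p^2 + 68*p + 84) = 1/(p + 2)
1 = 1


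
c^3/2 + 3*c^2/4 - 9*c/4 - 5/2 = (c/2 + 1/2)*(c - 2)*(c + 5/2)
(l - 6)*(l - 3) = l^2 - 9*l + 18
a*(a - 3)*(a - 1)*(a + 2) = a^4 - 2*a^3 - 5*a^2 + 6*a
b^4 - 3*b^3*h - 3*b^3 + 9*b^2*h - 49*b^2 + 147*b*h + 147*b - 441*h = (b - 7)*(b - 3)*(b + 7)*(b - 3*h)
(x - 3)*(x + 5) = x^2 + 2*x - 15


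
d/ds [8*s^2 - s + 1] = 16*s - 1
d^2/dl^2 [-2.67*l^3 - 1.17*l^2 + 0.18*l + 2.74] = -16.02*l - 2.34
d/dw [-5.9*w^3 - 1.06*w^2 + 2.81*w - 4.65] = -17.7*w^2 - 2.12*w + 2.81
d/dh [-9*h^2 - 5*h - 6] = -18*h - 5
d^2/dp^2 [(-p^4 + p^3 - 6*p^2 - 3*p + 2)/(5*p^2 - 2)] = 2*(-25*p^6 + 30*p^4 - 65*p^3 - 54*p^2 - 78*p - 4)/(125*p^6 - 150*p^4 + 60*p^2 - 8)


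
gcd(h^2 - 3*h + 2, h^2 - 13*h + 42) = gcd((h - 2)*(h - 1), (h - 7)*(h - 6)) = 1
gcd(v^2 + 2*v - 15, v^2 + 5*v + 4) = 1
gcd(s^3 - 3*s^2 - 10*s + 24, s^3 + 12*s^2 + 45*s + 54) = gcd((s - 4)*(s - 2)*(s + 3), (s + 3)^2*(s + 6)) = s + 3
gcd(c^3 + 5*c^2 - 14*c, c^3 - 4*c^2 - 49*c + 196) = c + 7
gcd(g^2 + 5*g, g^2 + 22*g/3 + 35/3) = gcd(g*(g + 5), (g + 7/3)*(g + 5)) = g + 5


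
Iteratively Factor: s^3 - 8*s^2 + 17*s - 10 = (s - 5)*(s^2 - 3*s + 2) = (s - 5)*(s - 1)*(s - 2)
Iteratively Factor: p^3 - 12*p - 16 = (p + 2)*(p^2 - 2*p - 8) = (p - 4)*(p + 2)*(p + 2)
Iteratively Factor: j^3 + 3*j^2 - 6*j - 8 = (j - 2)*(j^2 + 5*j + 4) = (j - 2)*(j + 1)*(j + 4)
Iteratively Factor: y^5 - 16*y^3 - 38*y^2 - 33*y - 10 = (y - 5)*(y^4 + 5*y^3 + 9*y^2 + 7*y + 2) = (y - 5)*(y + 1)*(y^3 + 4*y^2 + 5*y + 2) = (y - 5)*(y + 1)^2*(y^2 + 3*y + 2) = (y - 5)*(y + 1)^2*(y + 2)*(y + 1)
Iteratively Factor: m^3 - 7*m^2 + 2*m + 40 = (m + 2)*(m^2 - 9*m + 20) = (m - 5)*(m + 2)*(m - 4)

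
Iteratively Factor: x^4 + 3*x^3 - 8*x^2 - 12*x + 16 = (x - 2)*(x^3 + 5*x^2 + 2*x - 8) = (x - 2)*(x - 1)*(x^2 + 6*x + 8) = (x - 2)*(x - 1)*(x + 2)*(x + 4)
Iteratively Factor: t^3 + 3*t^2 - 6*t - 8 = (t + 4)*(t^2 - t - 2) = (t + 1)*(t + 4)*(t - 2)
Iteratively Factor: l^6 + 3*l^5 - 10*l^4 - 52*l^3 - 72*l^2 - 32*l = (l - 4)*(l^5 + 7*l^4 + 18*l^3 + 20*l^2 + 8*l) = (l - 4)*(l + 2)*(l^4 + 5*l^3 + 8*l^2 + 4*l) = (l - 4)*(l + 1)*(l + 2)*(l^3 + 4*l^2 + 4*l) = (l - 4)*(l + 1)*(l + 2)^2*(l^2 + 2*l) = (l - 4)*(l + 1)*(l + 2)^3*(l)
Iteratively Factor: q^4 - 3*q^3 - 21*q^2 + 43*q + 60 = (q - 5)*(q^3 + 2*q^2 - 11*q - 12) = (q - 5)*(q + 4)*(q^2 - 2*q - 3) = (q - 5)*(q + 1)*(q + 4)*(q - 3)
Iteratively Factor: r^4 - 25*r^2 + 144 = (r - 4)*(r^3 + 4*r^2 - 9*r - 36) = (r - 4)*(r - 3)*(r^2 + 7*r + 12) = (r - 4)*(r - 3)*(r + 3)*(r + 4)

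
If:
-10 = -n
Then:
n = 10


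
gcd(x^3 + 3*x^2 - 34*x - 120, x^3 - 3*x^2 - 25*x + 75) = x + 5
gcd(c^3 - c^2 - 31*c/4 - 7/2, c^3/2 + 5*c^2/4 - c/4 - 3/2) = c + 2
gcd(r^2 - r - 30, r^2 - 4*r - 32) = 1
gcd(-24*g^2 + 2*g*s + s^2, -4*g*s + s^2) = -4*g + s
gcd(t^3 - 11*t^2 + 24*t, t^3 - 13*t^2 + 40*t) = t^2 - 8*t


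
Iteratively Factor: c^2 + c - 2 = (c - 1)*(c + 2)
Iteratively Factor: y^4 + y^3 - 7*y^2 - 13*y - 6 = (y + 2)*(y^3 - y^2 - 5*y - 3) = (y - 3)*(y + 2)*(y^2 + 2*y + 1) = (y - 3)*(y + 1)*(y + 2)*(y + 1)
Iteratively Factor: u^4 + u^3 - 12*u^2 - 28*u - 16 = (u + 2)*(u^3 - u^2 - 10*u - 8) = (u - 4)*(u + 2)*(u^2 + 3*u + 2) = (u - 4)*(u + 2)^2*(u + 1)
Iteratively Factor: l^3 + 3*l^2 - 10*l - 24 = (l - 3)*(l^2 + 6*l + 8) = (l - 3)*(l + 4)*(l + 2)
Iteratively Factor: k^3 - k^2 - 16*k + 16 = (k - 4)*(k^2 + 3*k - 4) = (k - 4)*(k - 1)*(k + 4)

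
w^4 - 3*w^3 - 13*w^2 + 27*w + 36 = (w - 4)*(w - 3)*(w + 1)*(w + 3)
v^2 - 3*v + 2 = (v - 2)*(v - 1)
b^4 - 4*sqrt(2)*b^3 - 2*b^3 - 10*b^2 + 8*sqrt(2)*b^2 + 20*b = b*(b - 2)*(b - 5*sqrt(2))*(b + sqrt(2))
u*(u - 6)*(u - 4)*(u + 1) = u^4 - 9*u^3 + 14*u^2 + 24*u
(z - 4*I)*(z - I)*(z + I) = z^3 - 4*I*z^2 + z - 4*I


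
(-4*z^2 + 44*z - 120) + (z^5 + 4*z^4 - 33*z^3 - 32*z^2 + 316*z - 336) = z^5 + 4*z^4 - 33*z^3 - 36*z^2 + 360*z - 456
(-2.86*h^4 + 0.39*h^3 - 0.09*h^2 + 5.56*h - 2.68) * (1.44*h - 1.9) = -4.1184*h^5 + 5.9956*h^4 - 0.8706*h^3 + 8.1774*h^2 - 14.4232*h + 5.092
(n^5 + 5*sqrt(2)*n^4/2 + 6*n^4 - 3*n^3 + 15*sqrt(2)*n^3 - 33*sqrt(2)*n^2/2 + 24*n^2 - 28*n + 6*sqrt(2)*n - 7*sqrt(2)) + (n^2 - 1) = n^5 + 5*sqrt(2)*n^4/2 + 6*n^4 - 3*n^3 + 15*sqrt(2)*n^3 - 33*sqrt(2)*n^2/2 + 25*n^2 - 28*n + 6*sqrt(2)*n - 7*sqrt(2) - 1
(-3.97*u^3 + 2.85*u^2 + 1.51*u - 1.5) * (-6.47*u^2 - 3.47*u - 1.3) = 25.6859*u^5 - 4.6636*u^4 - 14.4982*u^3 + 0.7603*u^2 + 3.242*u + 1.95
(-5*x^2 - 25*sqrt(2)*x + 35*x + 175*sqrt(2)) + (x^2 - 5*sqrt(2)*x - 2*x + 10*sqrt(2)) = -4*x^2 - 30*sqrt(2)*x + 33*x + 185*sqrt(2)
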